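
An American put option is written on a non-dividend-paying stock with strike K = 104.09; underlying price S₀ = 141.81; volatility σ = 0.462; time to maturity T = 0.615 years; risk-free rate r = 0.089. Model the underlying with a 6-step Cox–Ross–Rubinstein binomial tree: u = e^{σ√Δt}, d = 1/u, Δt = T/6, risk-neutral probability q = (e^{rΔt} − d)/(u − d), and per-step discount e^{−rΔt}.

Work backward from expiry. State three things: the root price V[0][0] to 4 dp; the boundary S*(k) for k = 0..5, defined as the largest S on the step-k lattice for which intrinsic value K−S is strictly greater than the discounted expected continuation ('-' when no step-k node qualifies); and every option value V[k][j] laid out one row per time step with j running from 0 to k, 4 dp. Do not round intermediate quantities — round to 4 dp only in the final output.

price = 3.2409
boundary = - - - - 78.4797 90.9902
tree:
3.2409
5.6547 0.8283
9.6644 1.6518 0.0000
16.0576 3.2940 0.0000 0.0000
25.6103 6.5689 0.0000 0.0000 0.0000
36.4008 13.0998 0.0000 0.0000 0.0000 0.0000
45.7076 25.6103 0.0000 0.0000 0.0000 0.0000 0.0000

params: Δt=0.10250 u=1.15941 d=0.86251 q=0.49396 e^(-rΔt)=0.99092
t_6 payoffs: 45.7076 25.6103 0.0000 0.0000 0.0000 0.0000 0.0000
t_5: node(5,0) S=67.6892 payoff=36.4008 vs cont=35.4555 → 36.4008 [stop]  node(5,1) S=90.9902 payoff=13.0998 vs cont=12.8423 → 13.0998 [stop]  node(5,2) S=122.3121 payoff=0.0000 vs cont=0.0000 → 0.0000 [wait]  node(5,3) S=164.4161 payoff=0.0000 vs cont=0.0000 → 0.0000 [wait]  node(5,4) S=221.0137 payoff=0.0000 vs cont=0.0000 → 0.0000 [wait]  node(5,5) S=297.0941 payoff=0.0000 vs cont=0.0000 → 0.0000 [wait]  ⇒ S*(5)=90.9902
t_4: node(4,0) S=78.4797 payoff=25.6103 vs cont=24.6651 → 25.6103 [stop]  node(4,1) S=105.4950 payoff=0.0000 vs cont=6.5689 → 6.5689 [wait]  node(4,2) S=141.8100 payoff=0.0000 vs cont=0.0000 → 0.0000 [wait]  node(4,3) S=190.6258 payoff=0.0000 vs cont=0.0000 → 0.0000 [wait]  node(4,4) S=256.2457 payoff=0.0000 vs cont=0.0000 → 0.0000 [wait]  ⇒ S*(4)=78.4797
t_3: node(3,0) S=90.9902 payoff=13.0998 vs cont=16.0576 → 16.0576 [wait]  node(3,1) S=122.3121 payoff=0.0000 vs cont=3.2940 → 3.2940 [wait]  node(3,2) S=164.4161 payoff=0.0000 vs cont=0.0000 → 0.0000 [wait]  node(3,3) S=221.0137 payoff=0.0000 vs cont=0.0000 → 0.0000 [wait]  ⇒ S*(3)=-
t_2: node(2,0) S=105.4950 payoff=0.0000 vs cont=9.6644 → 9.6644 [wait]  node(2,1) S=141.8100 payoff=0.0000 vs cont=1.6518 → 1.6518 [wait]  node(2,2) S=190.6258 payoff=0.0000 vs cont=0.0000 → 0.0000 [wait]  ⇒ S*(2)=-
t_1: node(1,0) S=122.3121 payoff=0.0000 vs cont=5.6547 → 5.6547 [wait]  node(1,1) S=164.4161 payoff=0.0000 vs cont=0.8283 → 0.8283 [wait]  ⇒ S*(1)=-
t_0: node(0,0) S=141.8100 payoff=0.0000 vs cont=3.2409 → 3.2409 [wait]  ⇒ S*(0)=-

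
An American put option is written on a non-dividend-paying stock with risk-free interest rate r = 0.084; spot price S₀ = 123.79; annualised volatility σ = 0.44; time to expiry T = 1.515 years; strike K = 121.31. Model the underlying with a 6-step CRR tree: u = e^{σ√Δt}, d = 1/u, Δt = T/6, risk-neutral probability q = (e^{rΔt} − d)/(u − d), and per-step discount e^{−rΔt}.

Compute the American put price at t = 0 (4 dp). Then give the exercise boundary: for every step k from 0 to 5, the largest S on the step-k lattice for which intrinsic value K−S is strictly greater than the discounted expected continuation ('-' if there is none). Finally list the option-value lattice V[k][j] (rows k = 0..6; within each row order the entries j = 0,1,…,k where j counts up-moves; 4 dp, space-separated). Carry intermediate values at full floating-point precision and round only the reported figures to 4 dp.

price = 18.3601
boundary = - - 79.5505 63.7708 79.5505 99.2349
tree:
18.3601
28.2257 9.0140
41.7595 15.5367 2.6990
57.5392 26.0149 5.4380 0.0000
70.1889 41.7595 10.9565 0.0000 0.0000
80.3293 57.5392 22.0751 0.0000 0.0000 0.0000
88.4583 70.1889 41.7595 0.0000 0.0000 0.0000 0.0000

Δt=0.25250, u=1.24744, d=0.80164, q=0.49303, disc=e^(-rΔt)=0.97901
k=6 terminal: V=max(K-S,0) → 88.4583 70.1889 41.7595 0.0000 0.0000 0.0000 0.0000
k=5: j=0 S=40.9807 intr=80.3293 cont=77.7834 V=80.3293[EX]; j=1 S=63.7708 intr=57.5392 cont=54.9933 V=57.5392[EX]; j=2 S=99.2349 intr=22.0751 cont=20.7263 V=22.0751[EX]; j=3 S=154.4212 intr=0.0000 cont=0.0000 V=0.0000[hold]; j=4 S=240.2977 intr=0.0000 cont=0.0000 V=0.0000[hold]; j=5 S=373.9316 intr=0.0000 cont=0.0000 V=0.0000[hold]  S*(5)=99.2349
k=4: j=0 S=51.1211 intr=70.1889 cont=67.6430 V=70.1889[EX]; j=1 S=79.5505 intr=41.7595 cont=39.2136 V=41.7595[EX]; j=2 S=123.7900 intr=0.0000 cont=10.9565 V=10.9565[hold]; j=3 S=192.6319 intr=0.0000 cont=0.0000 V=0.0000[hold]; j=4 S=299.7580 intr=0.0000 cont=0.0000 V=0.0000[hold]  S*(4)=79.5505
k=3: j=0 S=63.7708 intr=57.5392 cont=54.9933 V=57.5392[EX]; j=1 S=99.2349 intr=22.0751 cont=26.0149 V=26.0149[hold]; j=2 S=154.4212 intr=0.0000 cont=5.4380 V=5.4380[hold]; j=3 S=240.2977 intr=0.0000 cont=0.0000 V=0.0000[hold]  S*(3)=63.7708
k=2: j=0 S=79.5505 intr=41.7595 cont=41.1153 V=41.7595[EX]; j=1 S=123.7900 intr=0.0000 cont=15.5367 V=15.5367[hold]; j=2 S=192.6319 intr=0.0000 cont=2.6990 V=2.6990[hold]  S*(2)=79.5505
k=1: j=0 S=99.2349 intr=22.0751 cont=28.2257 V=28.2257[hold]; j=1 S=154.4212 intr=0.0000 cont=9.0140 V=9.0140[hold]  S*(1)=-
k=0: j=0 S=123.7900 intr=0.0000 cont=18.3601 V=18.3601[hold]  S*(0)=-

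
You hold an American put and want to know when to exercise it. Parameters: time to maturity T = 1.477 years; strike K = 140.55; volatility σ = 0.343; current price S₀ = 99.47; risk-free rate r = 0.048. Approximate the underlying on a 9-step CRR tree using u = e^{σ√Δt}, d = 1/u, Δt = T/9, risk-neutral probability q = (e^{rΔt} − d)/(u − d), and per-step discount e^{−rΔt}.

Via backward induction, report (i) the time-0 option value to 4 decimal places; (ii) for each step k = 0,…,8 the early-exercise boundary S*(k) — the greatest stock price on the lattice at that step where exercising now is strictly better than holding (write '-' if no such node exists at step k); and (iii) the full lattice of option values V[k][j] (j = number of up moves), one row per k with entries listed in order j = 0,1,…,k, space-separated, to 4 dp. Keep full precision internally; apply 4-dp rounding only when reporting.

Δt=0.16411, u=1.14907, d=0.87027, q=0.49368, disc=e^(-rΔt)=0.99215
k=9 terminal: V=max(K-S,0) → 112.0674 102.9428 90.8950 74.9876 53.9842 26.2522 0.0000 0.0000 0.0000 0.0000
k=8: j=0 S=32.7284 intr=107.8216 cont=106.7188 V=107.8216[EX]; j=1 S=43.2133 intr=97.3367 cont=96.2339 V=97.3367[EX]; j=2 S=57.0570 intr=83.4930 cont=82.3902 V=83.4930[EX]; j=3 S=75.3356 intr=65.2144 cont=64.1116 V=65.2144[EX]; j=4 S=99.4700 intr=41.0800 cont=39.9772 V=41.0800[EX]; j=5 S=131.3360 intr=9.2140 cont=13.1876 V=13.1876[hold]; j=6 S=173.4106 intr=0.0000 cont=0.0000 V=0.0000[hold]; j=7 S=228.9640 intr=0.0000 cont=0.0000 V=0.0000[hold]; j=8 S=302.3145 intr=0.0000 cont=0.0000 V=0.0000[hold]  S*(8)=99.4700
k=7: j=0 S=37.6072 intr=102.9428 cont=101.8400 V=102.9428[EX]; j=1 S=49.6550 intr=90.8950 cont=89.7922 V=90.8950[EX]; j=2 S=65.5624 intr=74.9876 cont=73.8848 V=74.9876[EX]; j=3 S=86.5658 intr=53.9842 cont=52.8814 V=53.9842[EX]; j=4 S=114.2978 intr=26.2522 cont=27.0957 V=27.0957[hold]; j=5 S=150.9141 intr=0.0000 cont=6.6247 V=6.6247[hold]; j=6 S=199.2606 intr=0.0000 cont=0.0000 V=0.0000[hold]; j=7 S=263.0953 intr=0.0000 cont=0.0000 V=0.0000[hold]  S*(7)=86.5658
k=6: j=0 S=43.2133 intr=97.3367 cont=96.2339 V=97.3367[EX]; j=1 S=57.0570 intr=83.4930 cont=82.3902 V=83.4930[EX]; j=2 S=75.3356 intr=65.2144 cont=64.1116 V=65.2144[EX]; j=3 S=99.4700 intr=41.0800 cont=40.3903 V=41.0800[EX]; j=4 S=131.3360 intr=9.2140 cont=16.8562 V=16.8562[hold]; j=5 S=173.4106 intr=0.0000 cont=3.3279 V=3.3279[hold]; j=6 S=228.9640 intr=0.0000 cont=0.0000 V=0.0000[hold]  S*(6)=99.4700
k=5: j=0 S=49.6550 intr=90.8950 cont=89.7922 V=90.8950[EX]; j=1 S=65.5624 intr=74.9876 cont=73.8848 V=74.9876[EX]; j=2 S=86.5658 intr=53.9842 cont=52.8814 V=53.9842[EX]; j=3 S=114.2978 intr=26.2522 cont=28.8926 V=28.8926[hold]; j=4 S=150.9141 intr=0.0000 cont=10.0976 V=10.0976[hold]; j=5 S=199.2606 intr=0.0000 cont=1.6717 V=1.6717[hold]  S*(5)=86.5658
k=4: j=0 S=57.0570 intr=83.4930 cont=82.3902 V=83.4930[EX]; j=1 S=75.3356 intr=65.2144 cont=64.1116 V=65.2144[EX]; j=2 S=99.4700 intr=41.0800 cont=41.2705 V=41.2705[hold]; j=3 S=131.3360 intr=9.2140 cont=19.4599 V=19.4599[hold]; j=4 S=173.4106 intr=0.0000 cont=5.8913 V=5.8913[hold]  S*(4)=75.3356
k=3: j=0 S=65.5624 intr=74.9876 cont=73.8848 V=74.9876[EX]; j=1 S=86.5658 intr=53.9842 cont=52.9747 V=53.9842[EX]; j=2 S=114.2978 intr=26.2522 cont=30.2636 V=30.2636[hold]; j=3 S=150.9141 intr=0.0000 cont=12.6612 V=12.6612[hold]  S*(3)=86.5658
k=2: j=0 S=75.3356 intr=65.2144 cont=64.1116 V=65.2144[EX]; j=1 S=99.4700 intr=41.0800 cont=41.9420 V=41.9420[hold]; j=2 S=131.3360 intr=9.2140 cont=21.4043 V=21.4043[hold]  S*(2)=75.3356
k=1: j=0 S=86.5658 intr=53.9842 cont=53.3036 V=53.9842[EX]; j=1 S=114.2978 intr=26.2522 cont=31.5533 V=31.5533[hold]  S*(1)=86.5658
k=0: j=0 S=99.4700 intr=41.0800 cont=42.5738 V=42.5738[hold]  S*(0)=-

price = 42.5738
boundary = - 86.5658 75.3356 86.5658 75.3356 86.5658 99.4700 86.5658 99.4700
tree:
42.5738
53.9842 31.5533
65.2144 41.9420 21.4043
74.9876 53.9842 30.2636 12.6612
83.4930 65.2144 41.2705 19.4599 5.8913
90.8950 74.9876 53.9842 28.8926 10.0976 1.6717
97.3367 83.4930 65.2144 41.0800 16.8562 3.3279 0.0000
102.9428 90.8950 74.9876 53.9842 27.0957 6.6247 0.0000 0.0000
107.8216 97.3367 83.4930 65.2144 41.0800 13.1876 0.0000 0.0000 0.0000
112.0674 102.9428 90.8950 74.9876 53.9842 26.2522 0.0000 0.0000 0.0000 0.0000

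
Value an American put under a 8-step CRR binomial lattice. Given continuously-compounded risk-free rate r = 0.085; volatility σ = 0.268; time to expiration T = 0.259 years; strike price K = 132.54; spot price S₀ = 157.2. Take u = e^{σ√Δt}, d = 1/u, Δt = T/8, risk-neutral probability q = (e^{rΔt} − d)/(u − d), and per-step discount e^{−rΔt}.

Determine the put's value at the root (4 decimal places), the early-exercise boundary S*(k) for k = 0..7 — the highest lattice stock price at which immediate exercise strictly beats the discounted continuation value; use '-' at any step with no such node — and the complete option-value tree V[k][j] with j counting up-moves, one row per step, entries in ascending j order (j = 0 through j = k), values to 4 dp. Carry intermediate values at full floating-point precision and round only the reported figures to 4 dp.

price = 0.7408
boundary = - - - - - - 117.7061 123.5211
tree:
0.7408
1.2944 0.2266
2.2243 0.4308 0.0366
3.7454 0.8122 0.0760 0.0000
6.1483 1.5162 0.1576 0.0000 0.0000
9.7654 2.7952 0.3269 0.0000 0.0000 0.0000
14.8339 5.0729 0.6781 0.0000 0.0000 0.0000 0.0000
20.3752 9.0189 1.4063 0.0000 0.0000 0.0000 0.0000 0.0000
25.6556 14.8339 2.9166 0.0000 0.0000 0.0000 0.0000 0.0000 0.0000

Δt=0.03238, u=1.04940, d=0.95292, q=0.51651, disc=e^(-rΔt)=0.99725
k=8 terminal: V=max(K-S,0) → 25.6556 14.8339 2.9166 0.0000 0.0000 0.0000 0.0000 0.0000 0.0000
k=7: j=0 S=112.1648 intr=20.3752 cont=20.0110 V=20.3752[EX]; j=1 S=123.5211 intr=9.0189 cont=8.6547 V=9.0189[EX]; j=2 S=136.0272 intr=0.0000 cont=1.4063 V=1.4063[hold]; j=3 S=149.7995 intr=0.0000 cont=0.0000 V=0.0000[hold]; j=4 S=164.9661 intr=0.0000 cont=0.0000 V=0.0000[hold]; j=5 S=181.6684 intr=0.0000 cont=0.0000 V=0.0000[hold]; j=6 S=200.0617 intr=0.0000 cont=0.0000 V=0.0000[hold]; j=7 S=220.3173 intr=0.0000 cont=0.0000 V=0.0000[hold]  S*(7)=123.5211
k=6: j=0 S=117.7061 intr=14.8339 cont=14.4697 V=14.8339[EX]; j=1 S=129.6234 intr=2.9166 cont=5.0729 V=5.0729[hold]; j=2 S=142.7473 intr=0.0000 cont=0.6781 V=0.6781[hold]; j=3 S=157.2000 intr=0.0000 cont=0.0000 V=0.0000[hold]; j=4 S=173.1160 intr=0.0000 cont=0.0000 V=0.0000[hold]; j=5 S=190.6434 intr=0.0000 cont=0.0000 V=0.0000[hold]; j=6 S=209.9453 intr=0.0000 cont=0.0000 V=0.0000[hold]  S*(6)=117.7061
k=5: j=0 S=123.5211 intr=9.0189 cont=9.7654 V=9.7654[hold]; j=1 S=136.0272 intr=0.0000 cont=2.7952 V=2.7952[hold]; j=2 S=149.7995 intr=0.0000 cont=0.3269 V=0.3269[hold]; j=3 S=164.9661 intr=0.0000 cont=0.0000 V=0.0000[hold]; j=4 S=181.6684 intr=0.0000 cont=0.0000 V=0.0000[hold]; j=5 S=200.0617 intr=0.0000 cont=0.0000 V=0.0000[hold]  S*(5)=-
k=4: j=0 S=129.6234 intr=2.9166 cont=6.1483 V=6.1483[hold]; j=1 S=142.7473 intr=0.0000 cont=1.5162 V=1.5162[hold]; j=2 S=157.2000 intr=0.0000 cont=0.1576 V=0.1576[hold]; j=3 S=173.1160 intr=0.0000 cont=0.0000 V=0.0000[hold]; j=4 S=190.6434 intr=0.0000 cont=0.0000 V=0.0000[hold]  S*(4)=-
k=3: j=0 S=136.0272 intr=0.0000 cont=3.7454 V=3.7454[hold]; j=1 S=149.7995 intr=0.0000 cont=0.8122 V=0.8122[hold]; j=2 S=164.9661 intr=0.0000 cont=0.0760 V=0.0760[hold]; j=3 S=181.6684 intr=0.0000 cont=0.0000 V=0.0000[hold]  S*(3)=-
k=2: j=0 S=142.7473 intr=0.0000 cont=2.2243 V=2.2243[hold]; j=1 S=157.2000 intr=0.0000 cont=0.4308 V=0.4308[hold]; j=2 S=173.1160 intr=0.0000 cont=0.0366 V=0.0366[hold]  S*(2)=-
k=1: j=0 S=149.7995 intr=0.0000 cont=1.2944 V=1.2944[hold]; j=1 S=164.9661 intr=0.0000 cont=0.2266 V=0.2266[hold]  S*(1)=-
k=0: j=0 S=157.2000 intr=0.0000 cont=0.7408 V=0.7408[hold]  S*(0)=-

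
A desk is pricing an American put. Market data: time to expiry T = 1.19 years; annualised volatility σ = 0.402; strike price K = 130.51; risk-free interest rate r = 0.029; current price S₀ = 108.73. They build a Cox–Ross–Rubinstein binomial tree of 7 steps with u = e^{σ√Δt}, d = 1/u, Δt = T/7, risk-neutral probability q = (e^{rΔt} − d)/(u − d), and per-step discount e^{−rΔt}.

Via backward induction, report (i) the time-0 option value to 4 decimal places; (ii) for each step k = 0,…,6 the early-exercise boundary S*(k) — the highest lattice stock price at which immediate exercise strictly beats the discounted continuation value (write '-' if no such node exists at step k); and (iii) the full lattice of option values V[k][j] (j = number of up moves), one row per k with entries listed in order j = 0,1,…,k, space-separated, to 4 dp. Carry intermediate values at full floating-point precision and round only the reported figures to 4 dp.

price = 30.8002
boundary = - - 78.0516 66.1299 78.0516 92.1225 108.7300
tree:
30.8002
40.9402 19.8466
52.4584 28.5600 10.3649
64.3801 39.6122 16.5686 3.5749
74.4808 52.4584 25.7415 6.5418 0.3133
83.0388 64.3801 38.3875 11.9486 0.5980 0.0000
90.2896 74.4808 52.4584 21.7800 1.1414 0.0000 0.0000
96.4329 83.0388 64.3801 38.3875 2.1785 0.0000 0.0000 0.0000

params: Δt=0.17000 u=1.18028 d=0.84726 q=0.47350 e^(-rΔt)=0.99508
t_7 payoffs: 96.4329 83.0388 64.3801 38.3875 2.1785 0.0000 0.0000 0.0000
t_6: node(6,0) S=40.2204 payoff=90.2896 vs cont=89.6478 → 90.2896 [stop]  node(6,1) S=56.0292 payoff=74.4808 vs cont=73.8390 → 74.4808 [stop]  node(6,2) S=78.0516 payoff=52.4584 vs cont=51.8166 → 52.4584 [stop]  node(6,3) S=108.7300 payoff=21.7800 vs cont=21.1382 → 21.7800 [stop]  node(6,4) S=151.4666 payoff=0.0000 vs cont=1.1414 → 1.1414 [wait]  node(6,5) S=211.0011 payoff=0.0000 vs cont=0.0000 → 0.0000 [wait]  node(6,6) S=293.9356 payoff=0.0000 vs cont=0.0000 → 0.0000 [wait]  ⇒ S*(6)=108.7300
t_5: node(5,0) S=47.4712 payoff=83.0388 vs cont=82.3970 → 83.0388 [stop]  node(5,1) S=66.1299 payoff=64.3801 vs cont=63.7383 → 64.3801 [stop]  node(5,2) S=92.1225 payoff=38.3875 vs cont=37.7457 → 38.3875 [stop]  node(5,3) S=128.3315 payoff=2.1785 vs cont=11.9486 → 11.9486 [wait]  node(5,4) S=178.7725 payoff=0.0000 vs cont=0.5980 → 0.5980 [wait]  node(5,5) S=249.0396 payoff=0.0000 vs cont=0.0000 → 0.0000 [wait]  ⇒ S*(5)=92.1225
t_4: node(4,0) S=56.0292 payoff=74.4808 vs cont=73.8390 → 74.4808 [stop]  node(4,1) S=78.0516 payoff=52.4584 vs cont=51.8166 → 52.4584 [stop]  node(4,2) S=108.7300 payoff=21.7800 vs cont=25.7415 → 25.7415 [wait]  node(4,3) S=151.4666 payoff=0.0000 vs cont=6.5418 → 6.5418 [wait]  node(4,4) S=211.0011 payoff=0.0000 vs cont=0.3133 → 0.3133 [wait]  ⇒ S*(4)=78.0516
t_3: node(3,0) S=66.1299 payoff=64.3801 vs cont=63.7383 → 64.3801 [stop]  node(3,1) S=92.1225 payoff=38.3875 vs cont=39.6122 → 39.6122 [wait]  node(3,2) S=128.3315 payoff=2.1785 vs cont=16.5686 → 16.5686 [wait]  node(3,3) S=178.7725 payoff=0.0000 vs cont=3.5749 → 3.5749 [wait]  ⇒ S*(3)=66.1299
t_2: node(2,0) S=78.0516 payoff=52.4584 vs cont=52.3936 → 52.4584 [stop]  node(2,1) S=108.7300 payoff=21.7800 vs cont=28.5600 → 28.5600 [wait]  node(2,2) S=151.4666 payoff=0.0000 vs cont=10.3649 → 10.3649 [wait]  ⇒ S*(2)=78.0516
t_1: node(1,0) S=92.1225 payoff=38.3875 vs cont=40.9402 → 40.9402 [wait]  node(1,1) S=128.3315 payoff=2.1785 vs cont=19.8466 → 19.8466 [wait]  ⇒ S*(1)=-
t_0: node(0,0) S=108.7300 payoff=21.7800 vs cont=30.8002 → 30.8002 [wait]  ⇒ S*(0)=-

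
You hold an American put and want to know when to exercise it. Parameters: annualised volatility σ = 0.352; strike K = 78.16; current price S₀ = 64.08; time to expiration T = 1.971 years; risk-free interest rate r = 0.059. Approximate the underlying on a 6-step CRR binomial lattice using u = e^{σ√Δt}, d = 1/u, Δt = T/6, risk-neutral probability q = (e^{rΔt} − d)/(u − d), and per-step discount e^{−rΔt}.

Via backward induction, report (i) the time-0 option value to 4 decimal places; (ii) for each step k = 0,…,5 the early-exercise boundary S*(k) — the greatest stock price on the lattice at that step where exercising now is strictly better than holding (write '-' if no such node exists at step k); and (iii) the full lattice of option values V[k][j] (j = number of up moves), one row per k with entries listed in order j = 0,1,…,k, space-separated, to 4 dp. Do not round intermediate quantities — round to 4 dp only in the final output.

Δt=0.32850, u=1.22354, d=0.81730, q=0.49791, disc=e^(-rΔt)=0.98081
k=6 terminal: V=max(K-S,0) → 59.0609 49.5677 35.3558 14.0800 0.0000 0.0000 0.0000
k=5: j=0 S=23.3685 intr=54.7915 cont=53.2912 V=54.7915[EX]; j=1 S=34.9839 intr=43.1761 cont=41.6759 V=43.1761[EX]; j=2 S=52.3726 intr=25.7874 cont=24.2871 V=25.7874[EX]; j=3 S=78.4045 intr=0.0000 cont=6.9338 V=6.9338[hold]; j=4 S=117.3755 intr=0.0000 cont=0.0000 V=0.0000[hold]; j=5 S=175.7170 intr=0.0000 cont=0.0000 V=0.0000[hold]  S*(5)=52.3726
k=4: j=0 S=28.5923 intr=49.5677 cont=48.0674 V=49.5677[EX]; j=1 S=42.8042 intr=35.3558 cont=33.8556 V=35.3558[EX]; j=2 S=64.0800 intr=14.0800 cont=16.0852 V=16.0852[hold]; j=3 S=95.9310 intr=0.0000 cont=3.4146 V=3.4146[hold]; j=4 S=143.6136 intr=0.0000 cont=0.0000 V=0.0000[hold]  S*(4)=42.8042
k=3: j=0 S=34.9839 intr=43.1761 cont=41.6759 V=43.1761[EX]; j=1 S=52.3726 intr=25.7874 cont=25.2664 V=25.7874[EX]; j=2 S=78.4045 intr=0.0000 cont=9.5887 V=9.5887[hold]; j=3 S=117.3755 intr=0.0000 cont=1.6815 V=1.6815[hold]  S*(3)=52.3726
k=2: j=0 S=42.8042 intr=35.3558 cont=33.8556 V=35.3558[EX]; j=1 S=64.0800 intr=14.0800 cont=17.3818 V=17.3818[hold]; j=2 S=95.9310 intr=0.0000 cont=5.5432 V=5.5432[hold]  S*(2)=42.8042
k=1: j=0 S=52.3726 intr=25.7874 cont=25.8995 V=25.8995[hold]; j=1 S=78.4045 intr=0.0000 cont=11.2667 V=11.2667[hold]  S*(1)=-
k=0: j=0 S=64.0800 intr=14.0800 cont=18.2565 V=18.2565[hold]  S*(0)=-

price = 18.2565
boundary = - - 42.8042 52.3726 42.8042 52.3726
tree:
18.2565
25.8995 11.2667
35.3558 17.3818 5.5432
43.1761 25.7874 9.5887 1.6815
49.5677 35.3558 16.0852 3.4146 0.0000
54.7915 43.1761 25.7874 6.9338 0.0000 0.0000
59.0609 49.5677 35.3558 14.0800 0.0000 0.0000 0.0000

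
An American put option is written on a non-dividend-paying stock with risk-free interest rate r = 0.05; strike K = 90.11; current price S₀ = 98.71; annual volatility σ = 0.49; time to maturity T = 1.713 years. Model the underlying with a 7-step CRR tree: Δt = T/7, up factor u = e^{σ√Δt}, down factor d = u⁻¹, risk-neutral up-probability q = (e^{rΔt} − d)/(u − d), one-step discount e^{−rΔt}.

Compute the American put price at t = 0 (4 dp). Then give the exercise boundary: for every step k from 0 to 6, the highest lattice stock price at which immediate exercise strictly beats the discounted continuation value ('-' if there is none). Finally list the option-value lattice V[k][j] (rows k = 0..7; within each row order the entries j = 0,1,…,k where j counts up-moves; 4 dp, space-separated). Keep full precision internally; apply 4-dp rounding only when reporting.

price = 16.9911
boundary = - - - 47.7032 37.4348 47.7032 60.7881
tree:
16.9911
23.8008 9.6014
32.3428 14.5970 4.1045
42.4068 21.6131 6.9062 0.9878
52.6752 30.9461 11.4408 1.8686 0.0000
60.7332 42.4068 18.5712 3.5347 0.0000 0.0000
67.0567 52.6752 29.3219 6.6862 0.0000 0.0000 0.0000
72.0190 60.7332 42.4068 12.6478 0.0000 0.0000 0.0000 0.0000

Δt=0.24471, u=1.27430, d=0.78475, q=0.46484, disc=e^(-rΔt)=0.98784
k=7 terminal: V=max(K-S,0) → 72.0190 60.7332 42.4068 12.6478 0.0000 0.0000 0.0000 0.0000
k=6: j=0 S=23.0533 intr=67.0567 cont=65.9608 V=67.0567[EX]; j=1 S=37.4348 intr=52.6752 cont=51.5793 V=52.6752[EX]; j=2 S=60.7881 intr=29.3219 cont=28.2261 V=29.3219[EX]; j=3 S=98.7100 intr=0.0000 cont=6.6862 V=6.6862[hold]; j=4 S=160.2890 intr=0.0000 cont=0.0000 V=0.0000[hold]; j=5 S=260.2834 intr=0.0000 cont=0.0000 V=0.0000[hold]; j=6 S=422.6580 intr=0.0000 cont=0.0000 V=0.0000[hold]  S*(6)=60.7881
k=5: j=0 S=29.3768 intr=60.7332 cont=59.6374 V=60.7332[EX]; j=1 S=47.7032 intr=42.4068 cont=41.3110 V=42.4068[EX]; j=2 S=77.4622 intr=12.6478 cont=18.5712 V=18.5712[hold]; j=3 S=125.7860 intr=0.0000 cont=3.5347 V=3.5347[hold]; j=4 S=204.2561 intr=0.0000 cont=0.0000 V=0.0000[hold]; j=5 S=331.6788 intr=0.0000 cont=0.0000 V=0.0000[hold]  S*(5)=47.7032
k=4: j=0 S=37.4348 intr=52.6752 cont=51.5793 V=52.6752[EX]; j=1 S=60.7881 intr=29.3219 cont=30.9461 V=30.9461[hold]; j=2 S=98.7100 intr=0.0000 cont=11.4408 V=11.4408[hold]; j=3 S=160.2890 intr=0.0000 cont=1.8686 V=1.8686[hold]; j=4 S=260.2834 intr=0.0000 cont=0.0000 V=0.0000[hold]  S*(4)=37.4348
k=3: j=0 S=47.7032 intr=42.4068 cont=42.0568 V=42.4068[EX]; j=1 S=77.4622 intr=12.6478 cont=21.6131 V=21.6131[hold]; j=2 S=125.7860 intr=0.0000 cont=6.9062 V=6.9062[hold]; j=3 S=204.2561 intr=0.0000 cont=0.9878 V=0.9878[hold]  S*(3)=47.7032
k=2: j=0 S=60.7881 intr=29.3219 cont=32.3428 V=32.3428[hold]; j=1 S=98.7100 intr=0.0000 cont=14.5970 V=14.5970[hold]; j=2 S=160.2890 intr=0.0000 cont=4.1045 V=4.1045[hold]  S*(2)=-
k=1: j=0 S=77.4622 intr=12.6478 cont=23.8008 V=23.8008[hold]; j=1 S=125.7860 intr=0.0000 cont=9.6014 V=9.6014[hold]  S*(1)=-
k=0: j=0 S=98.7100 intr=0.0000 cont=16.9911 V=16.9911[hold]  S*(0)=-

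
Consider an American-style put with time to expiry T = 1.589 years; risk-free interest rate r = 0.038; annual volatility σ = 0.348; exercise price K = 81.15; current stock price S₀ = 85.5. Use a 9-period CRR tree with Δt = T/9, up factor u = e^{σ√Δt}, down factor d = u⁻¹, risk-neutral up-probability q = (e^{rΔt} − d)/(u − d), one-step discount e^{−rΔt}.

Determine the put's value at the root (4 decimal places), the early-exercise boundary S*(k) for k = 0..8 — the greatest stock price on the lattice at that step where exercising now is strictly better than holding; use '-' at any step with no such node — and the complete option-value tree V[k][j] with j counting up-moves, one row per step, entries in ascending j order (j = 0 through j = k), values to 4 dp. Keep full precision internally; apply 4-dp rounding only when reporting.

price = 10.6888
boundary = - - - - 47.6374 55.1382 47.6374 55.1382 63.8201
tree:
10.6888
14.8728 6.4195
20.1295 9.5290 3.2256
26.4147 13.7726 5.1807 1.2063
33.5126 19.2868 8.1416 2.1265 0.2515
39.9930 26.0118 12.4540 3.7015 0.4930 0.0000
45.5918 33.5126 18.4079 6.3407 0.9665 0.0000 0.0000
50.4290 39.9930 26.0118 10.6351 1.8947 0.0000 0.0000 0.0000
54.6082 45.5918 33.5126 17.3299 3.7142 0.0000 0.0000 0.0000 0.0000
58.2188 50.4290 39.9930 26.0118 7.2811 0.0000 0.0000 0.0000 0.0000 0.0000

Δt=0.17656  u=1.15746  d=0.86396  q=0.48645  discount=0.99331
step 9 (expiry): payoffs max(K−S,0) = 58.2188 50.4290 39.9930 26.0118 7.2811 0.0000 0.0000 0.0000 0.0000 0.0000
step 8: (k=8,j=0): S=26.5418, (K−S)⁺=54.6082, hold=54.0656 ⇒ V=54.6082 exercise | (k=8,j=1): S=35.5582, (K−S)⁺=45.5918, hold=45.0492 ⇒ V=45.5918 exercise | (k=8,j=2): S=47.6374, (K−S)⁺=33.5126, hold=32.9700 ⇒ V=33.5126 exercise | (k=8,j=3): S=63.8201, (K−S)⁺=17.3299, hold=16.7873 ⇒ V=17.3299 exercise | (k=8,j=4): S=85.5000, (K−S)⁺=0.0000, hold=3.7142 ⇒ V=3.7142 continue | (k=8,j=5): S=114.5447, (K−S)⁺=0.0000, hold=0.0000 ⇒ V=0.0000 continue | (k=8,j=6): S=153.4560, (K−S)⁺=0.0000, hold=0.0000 ⇒ V=0.0000 continue | (k=8,j=7): S=205.5857, (K−S)⁺=0.0000, hold=0.0000 ⇒ V=0.0000 continue | (k=8,j=8): S=275.4240, (K−S)⁺=0.0000, hold=0.0000 ⇒ V=0.0000 continue  boundary S*=63.8201
step 7: (k=7,j=0): S=30.7210, (K−S)⁺=50.4290, hold=49.8864 ⇒ V=50.4290 exercise | (k=7,j=1): S=41.1570, (K−S)⁺=39.9930, hold=39.4504 ⇒ V=39.9930 exercise | (k=7,j=2): S=55.1382, (K−S)⁺=26.0118, hold=25.4692 ⇒ V=26.0118 exercise | (k=7,j=3): S=73.8689, (K−S)⁺=7.2811, hold=10.6351 ⇒ V=10.6351 continue | (k=7,j=4): S=98.9625, (K−S)⁺=0.0000, hold=1.8947 ⇒ V=1.8947 continue | (k=7,j=5): S=132.5805, (K−S)⁺=0.0000, hold=0.0000 ⇒ V=0.0000 continue | (k=7,j=6): S=177.6186, (K−S)⁺=0.0000, hold=0.0000 ⇒ V=0.0000 continue | (k=7,j=7): S=237.9564, (K−S)⁺=0.0000, hold=0.0000 ⇒ V=0.0000 continue  boundary S*=55.1382
step 6: (k=6,j=0): S=35.5582, (K−S)⁺=45.5918, hold=45.0492 ⇒ V=45.5918 exercise | (k=6,j=1): S=47.6374, (K−S)⁺=33.5126, hold=32.9700 ⇒ V=33.5126 exercise | (k=6,j=2): S=63.8201, (K−S)⁺=17.3299, hold=18.4079 ⇒ V=18.4079 continue | (k=6,j=3): S=85.5000, (K−S)⁺=0.0000, hold=6.3407 ⇒ V=6.3407 continue | (k=6,j=4): S=114.5447, (K−S)⁺=0.0000, hold=0.9665 ⇒ V=0.9665 continue | (k=6,j=5): S=153.4560, (K−S)⁺=0.0000, hold=0.0000 ⇒ V=0.0000 continue | (k=6,j=6): S=205.5857, (K−S)⁺=0.0000, hold=0.0000 ⇒ V=0.0000 continue  boundary S*=47.6374
step 5: (k=5,j=0): S=41.1570, (K−S)⁺=39.9930, hold=39.4504 ⇒ V=39.9930 exercise | (k=5,j=1): S=55.1382, (K−S)⁺=26.0118, hold=25.9900 ⇒ V=26.0118 exercise | (k=5,j=2): S=73.8689, (K−S)⁺=7.2811, hold=12.4540 ⇒ V=12.4540 continue | (k=5,j=3): S=98.9625, (K−S)⁺=0.0000, hold=3.7015 ⇒ V=3.7015 continue | (k=5,j=4): S=132.5805, (K−S)⁺=0.0000, hold=0.4930 ⇒ V=0.4930 continue | (k=5,j=5): S=177.6186, (K−S)⁺=0.0000, hold=0.0000 ⇒ V=0.0000 continue  boundary S*=55.1382
step 4: (k=4,j=0): S=47.6374, (K−S)⁺=33.5126, hold=32.9700 ⇒ V=33.5126 exercise | (k=4,j=1): S=63.8201, (K−S)⁺=17.3299, hold=19.2868 ⇒ V=19.2868 continue | (k=4,j=2): S=85.5000, (K−S)⁺=0.0000, hold=8.1416 ⇒ V=8.1416 continue | (k=4,j=3): S=114.5447, (K−S)⁺=0.0000, hold=2.1265 ⇒ V=2.1265 continue | (k=4,j=4): S=153.4560, (K−S)⁺=0.0000, hold=0.2515 ⇒ V=0.2515 continue  boundary S*=47.6374
step 3: (k=3,j=0): S=55.1382, (K−S)⁺=26.0118, hold=26.4147 ⇒ V=26.4147 continue | (k=3,j=1): S=73.8689, (K−S)⁺=7.2811, hold=13.7726 ⇒ V=13.7726 continue | (k=3,j=2): S=98.9625, (K−S)⁺=0.0000, hold=5.1807 ⇒ V=5.1807 continue | (k=3,j=3): S=132.5805, (K−S)⁺=0.0000, hold=1.2063 ⇒ V=1.2063 continue  boundary S*=-
step 2: (k=2,j=0): S=63.8201, (K−S)⁺=17.3299, hold=20.1295 ⇒ V=20.1295 continue | (k=2,j=1): S=85.5000, (K−S)⁺=0.0000, hold=9.5290 ⇒ V=9.5290 continue | (k=2,j=2): S=114.5447, (K−S)⁺=0.0000, hold=3.2256 ⇒ V=3.2256 continue  boundary S*=-
step 1: (k=1,j=0): S=73.8689, (K−S)⁺=7.2811, hold=14.8728 ⇒ V=14.8728 continue | (k=1,j=1): S=98.9625, (K−S)⁺=0.0000, hold=6.4195 ⇒ V=6.4195 continue  boundary S*=-
step 0: (k=0,j=0): S=85.5000, (K−S)⁺=0.0000, hold=10.6888 ⇒ V=10.6888 continue  boundary S*=-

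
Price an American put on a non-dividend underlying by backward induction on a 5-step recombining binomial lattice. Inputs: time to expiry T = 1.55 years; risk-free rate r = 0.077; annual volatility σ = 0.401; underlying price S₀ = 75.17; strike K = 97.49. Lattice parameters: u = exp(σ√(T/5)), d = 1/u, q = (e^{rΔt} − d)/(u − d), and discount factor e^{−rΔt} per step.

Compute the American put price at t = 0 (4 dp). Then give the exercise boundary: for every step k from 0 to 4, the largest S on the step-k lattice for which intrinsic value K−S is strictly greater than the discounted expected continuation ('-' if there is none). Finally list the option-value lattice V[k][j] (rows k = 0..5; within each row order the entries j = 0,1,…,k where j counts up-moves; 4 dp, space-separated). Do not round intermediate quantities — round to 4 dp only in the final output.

params: Δt=0.31000 u=1.25015 d=0.79990 q=0.49807 e^(-rΔt)=0.97641
t_5 payoffs: 72.8735 59.0173 37.3614 3.5159 0.0000 0.0000
t_4: node(4,0) S=30.7744 payoff=66.7156 vs cont=64.4161 → 66.7156 [stop]  node(4,1) S=48.0969 payoff=49.3931 vs cont=47.0936 → 49.3931 [stop]  node(4,2) S=75.1700 payoff=22.3200 vs cont=20.0205 → 22.3200 [stop]  node(4,3) S=117.4822 payoff=0.0000 vs cont=1.7231 → 1.7231 [wait]  node(4,4) S=183.6114 payoff=0.0000 vs cont=0.0000 → 0.0000 [wait]  ⇒ S*(4)=75.1700
t_3: node(3,0) S=38.4727 payoff=59.0173 vs cont=56.7177 → 59.0173 [stop]  node(3,1) S=60.1286 payoff=37.3614 vs cont=35.0619 → 37.3614 [stop]  node(3,2) S=93.9741 payoff=3.5159 vs cont=11.7769 → 11.7769 [wait]  node(3,3) S=146.8709 payoff=0.0000 vs cont=0.8445 → 0.8445 [wait]  ⇒ S*(3)=60.1286
t_2: node(2,0) S=48.0969 payoff=49.3931 vs cont=47.0936 → 49.3931 [stop]  node(2,1) S=75.1700 payoff=22.3200 vs cont=24.0380 → 24.0380 [wait]  node(2,2) S=117.4822 payoff=0.0000 vs cont=6.1825 → 6.1825 [wait]  ⇒ S*(2)=48.0969
t_1: node(1,0) S=60.1286 payoff=37.3614 vs cont=35.8974 → 37.3614 [stop]  node(1,1) S=93.9741 payoff=3.5159 vs cont=14.7875 → 14.7875 [wait]  ⇒ S*(1)=60.1286
t_0: node(0,0) S=75.1700 payoff=22.3200 vs cont=25.5021 → 25.5021 [wait]  ⇒ S*(0)=-

price = 25.5021
boundary = - 60.1286 48.0969 60.1286 75.1700
tree:
25.5021
37.3614 14.7875
49.3931 24.0380 6.1825
59.0173 37.3614 11.7769 0.8445
66.7156 49.3931 22.3200 1.7231 0.0000
72.8735 59.0173 37.3614 3.5159 0.0000 0.0000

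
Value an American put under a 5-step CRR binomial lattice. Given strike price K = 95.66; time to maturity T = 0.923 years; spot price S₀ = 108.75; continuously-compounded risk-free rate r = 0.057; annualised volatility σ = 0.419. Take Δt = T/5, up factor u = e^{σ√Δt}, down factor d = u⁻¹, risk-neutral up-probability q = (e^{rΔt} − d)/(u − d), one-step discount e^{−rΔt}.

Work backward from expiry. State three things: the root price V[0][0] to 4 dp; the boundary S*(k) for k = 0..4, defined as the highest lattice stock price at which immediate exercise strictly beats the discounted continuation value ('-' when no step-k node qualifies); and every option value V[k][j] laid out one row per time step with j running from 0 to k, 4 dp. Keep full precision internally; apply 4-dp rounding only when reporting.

params: Δt=0.18460 u=1.19725 d=0.83525 q=0.48434 e^(-rΔt)=0.98953
t_5 payoffs: 51.4508 32.2906 4.8265 0.0000 0.0000 0.0000
t_4: node(4,0) S=52.9293 payoff=42.7307 vs cont=41.7294 → 42.7307 [stop]  node(4,1) S=75.8687 payoff=19.7913 vs cont=18.7900 → 19.7913 [stop]  node(4,2) S=108.7500 payoff=0.0000 vs cont=2.4628 → 2.4628 [wait]  node(4,3) S=155.8820 payoff=0.0000 vs cont=0.0000 → 0.0000 [wait]  node(4,4) S=223.4409 payoff=0.0000 vs cont=0.0000 → 0.0000 [wait]  ⇒ S*(4)=75.8687
t_3: node(3,0) S=63.3694 payoff=32.2906 vs cont=31.2894 → 32.2906 [stop]  node(3,1) S=90.8335 payoff=4.8265 vs cont=11.2792 → 11.2792 [wait]  node(3,2) S=130.2005 payoff=0.0000 vs cont=1.2567 → 1.2567 [wait]  node(3,3) S=186.6291 payoff=0.0000 vs cont=0.0000 → 0.0000 [wait]  ⇒ S*(3)=63.3694
t_2: node(2,0) S=75.8687 payoff=19.7913 vs cont=21.8826 → 21.8826 [wait]  node(2,1) S=108.7500 payoff=0.0000 vs cont=6.3577 → 6.3577 [wait]  node(2,2) S=155.8820 payoff=0.0000 vs cont=0.6412 → 0.6412 [wait]  ⇒ S*(2)=-
t_1: node(1,0) S=90.8335 payoff=4.8265 vs cont=14.2130 → 14.2130 [wait]  node(1,1) S=130.2005 payoff=0.0000 vs cont=3.5514 → 3.5514 [wait]  ⇒ S*(1)=-
t_0: node(0,0) S=108.7500 payoff=0.0000 vs cont=8.9545 → 8.9545 [wait]  ⇒ S*(0)=-

price = 8.9545
boundary = - - - 63.3694 75.8687
tree:
8.9545
14.2130 3.5514
21.8826 6.3577 0.6412
32.2906 11.2792 1.2567 0.0000
42.7307 19.7913 2.4628 0.0000 0.0000
51.4508 32.2906 4.8265 0.0000 0.0000 0.0000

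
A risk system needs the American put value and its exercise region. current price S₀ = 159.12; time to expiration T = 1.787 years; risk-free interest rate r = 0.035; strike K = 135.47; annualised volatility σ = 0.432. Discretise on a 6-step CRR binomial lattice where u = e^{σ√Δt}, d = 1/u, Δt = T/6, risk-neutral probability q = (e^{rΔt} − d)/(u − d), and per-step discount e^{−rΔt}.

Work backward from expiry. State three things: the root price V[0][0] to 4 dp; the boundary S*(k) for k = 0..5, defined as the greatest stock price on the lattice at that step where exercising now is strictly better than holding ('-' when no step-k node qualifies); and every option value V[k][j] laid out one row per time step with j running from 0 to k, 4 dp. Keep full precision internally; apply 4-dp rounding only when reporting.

params: Δt=0.29783 u=1.26587 d=0.78997 q=0.46335 e^(-rΔt)=0.98963
t_6 payoffs: 96.7987 73.5020 36.1707 0.0000 0.0000 0.0000 0.0000
t_5: node(5,0) S=48.9529 payoff=86.5171 vs cont=85.1123 → 86.5171 [stop]  node(5,1) S=78.4435 payoff=57.0265 vs cont=55.6217 → 57.0265 [stop]  node(5,2) S=125.7000 payoff=9.7700 vs cont=19.2097 → 19.2097 [wait]  node(5,3) S=201.4253 payoff=0.0000 vs cont=0.0000 → 0.0000 [wait]  node(5,4) S=322.7697 payoff=0.0000 vs cont=0.0000 → 0.0000 [wait]  node(5,5) S=517.2154 payoff=0.0000 vs cont=0.0000 → 0.0000 [wait]  ⇒ S*(5)=78.4435
t_4: node(4,0) S=61.9680 payoff=73.5020 vs cont=72.0972 → 73.5020 [stop]  node(4,1) S=99.2993 payoff=36.1707 vs cont=39.0945 → 39.0945 [wait]  node(4,2) S=159.1200 payoff=0.0000 vs cont=10.2020 → 10.2020 [wait]  node(4,3) S=254.9784 payoff=0.0000 vs cont=0.0000 → 0.0000 [wait]  node(4,4) S=408.5847 payoff=0.0000 vs cont=0.0000 → 0.0000 [wait]  ⇒ S*(4)=61.9680
t_3: node(3,0) S=78.4435 payoff=57.0265 vs cont=56.9624 → 57.0265 [stop]  node(3,1) S=125.7000 payoff=9.7700 vs cont=25.4405 → 25.4405 [wait]  node(3,2) S=201.4253 payoff=0.0000 vs cont=5.4181 → 5.4181 [wait]  node(3,3) S=322.7697 payoff=0.0000 vs cont=0.0000 → 0.0000 [wait]  ⇒ S*(3)=78.4435
t_2: node(2,0) S=99.2993 payoff=36.1707 vs cont=41.9516 → 41.9516 [wait]  node(2,1) S=159.1200 payoff=0.0000 vs cont=15.9955 → 15.9955 [wait]  node(2,2) S=254.9784 payoff=0.0000 vs cont=2.8775 → 2.8775 [wait]  ⇒ S*(2)=-
t_1: node(1,0) S=125.7000 payoff=9.7700 vs cont=29.6145 → 29.6145 [wait]  node(1,1) S=201.4253 payoff=0.0000 vs cont=9.8144 → 9.8144 [wait]  ⇒ S*(1)=-
t_0: node(0,0) S=159.1200 payoff=0.0000 vs cont=20.2282 → 20.2282 [wait]  ⇒ S*(0)=-

price = 20.2282
boundary = - - - 78.4435 61.9680 78.4435
tree:
20.2282
29.6145 9.8144
41.9516 15.9955 2.8775
57.0265 25.4405 5.4181 0.0000
73.5020 39.0945 10.2020 0.0000 0.0000
86.5171 57.0265 19.2097 0.0000 0.0000 0.0000
96.7987 73.5020 36.1707 0.0000 0.0000 0.0000 0.0000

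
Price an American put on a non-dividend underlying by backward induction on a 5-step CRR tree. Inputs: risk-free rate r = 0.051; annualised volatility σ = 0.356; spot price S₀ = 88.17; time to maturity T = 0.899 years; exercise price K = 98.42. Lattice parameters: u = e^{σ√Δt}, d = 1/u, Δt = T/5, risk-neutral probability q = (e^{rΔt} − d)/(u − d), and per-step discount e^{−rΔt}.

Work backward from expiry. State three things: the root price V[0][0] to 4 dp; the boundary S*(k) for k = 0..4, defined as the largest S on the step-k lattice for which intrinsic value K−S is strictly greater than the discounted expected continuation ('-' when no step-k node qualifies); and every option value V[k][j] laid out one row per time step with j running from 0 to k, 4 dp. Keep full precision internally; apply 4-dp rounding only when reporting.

Δt=0.17980, u=1.16294, d=0.85989, q=0.49273, disc=e^(-rΔt)=0.99087
k=5 terminal: V=max(K-S,0) → 56.9696 42.3610 22.6037 0.0000 0.0000 0.0000
k=4: j=0 S=48.2044 intr=50.2156 cont=49.3172 V=50.2156[EX]; j=1 S=65.1934 intr=33.2266 cont=32.3282 V=33.2266[EX]; j=2 S=88.1700 intr=10.2500 cont=11.3615 V=11.3615[hold]; j=3 S=119.2444 intr=0.0000 cont=0.0000 V=0.0000[hold]; j=4 S=161.2705 intr=0.0000 cont=0.0000 V=0.0000[hold]  S*(4)=65.1934
k=3: j=0 S=56.0590 intr=42.3610 cont=41.4626 V=42.3610[EX]; j=1 S=75.8163 intr=22.6037 cont=22.2481 V=22.6037[EX]; j=2 S=102.5367 intr=0.0000 cont=5.7108 V=5.7108[hold]; j=3 S=138.6744 intr=0.0000 cont=0.0000 V=0.0000[hold]  S*(3)=75.8163
k=2: j=0 S=65.1934 intr=33.2266 cont=32.3282 V=33.2266[EX]; j=1 S=88.1700 intr=10.2500 cont=14.1497 V=14.1497[hold]; j=2 S=119.2444 intr=0.0000 cont=2.8705 V=2.8705[hold]  S*(2)=65.1934
k=1: j=0 S=75.8163 intr=22.6037 cont=23.6094 V=23.6094[hold]; j=1 S=102.5367 intr=0.0000 cont=8.5137 V=8.5137[hold]  S*(1)=-
k=0: j=0 S=88.1700 intr=10.2500 cont=16.0236 V=16.0236[hold]  S*(0)=-

price = 16.0236
boundary = - - 65.1934 75.8163 65.1934
tree:
16.0236
23.6094 8.5137
33.2266 14.1497 2.8705
42.3610 22.6037 5.7108 0.0000
50.2156 33.2266 11.3615 0.0000 0.0000
56.9696 42.3610 22.6037 0.0000 0.0000 0.0000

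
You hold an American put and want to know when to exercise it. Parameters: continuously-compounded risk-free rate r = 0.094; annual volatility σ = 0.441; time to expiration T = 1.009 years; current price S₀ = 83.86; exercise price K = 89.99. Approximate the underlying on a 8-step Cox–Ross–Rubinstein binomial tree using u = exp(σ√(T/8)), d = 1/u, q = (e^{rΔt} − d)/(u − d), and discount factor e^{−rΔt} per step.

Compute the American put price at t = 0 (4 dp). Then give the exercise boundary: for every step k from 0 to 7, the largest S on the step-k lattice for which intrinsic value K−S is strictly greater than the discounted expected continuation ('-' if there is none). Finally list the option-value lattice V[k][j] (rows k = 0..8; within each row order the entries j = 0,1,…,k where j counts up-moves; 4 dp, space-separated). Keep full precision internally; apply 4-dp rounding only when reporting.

Δt=0.12612  u=1.16955  d=0.85503  q=0.49885  discount=0.98821
step 8 (expiry): payoffs max(K−S,0) = 66.0342 57.2222 45.1688 28.6817 6.1300 0.0000 0.0000 0.0000 0.0000
step 7: (k=7,j=0): S=28.0175, (K−S)⁺=61.9725, hold=60.9119 ⇒ V=61.9725 exercise | (k=7,j=1): S=38.3235, (K−S)⁺=51.6665, hold=50.6059 ⇒ V=51.6665 exercise | (k=7,j=2): S=52.4205, (K−S)⁺=37.5695, hold=36.5089 ⇒ V=37.5695 exercise | (k=7,j=3): S=71.7029, (K−S)⁺=18.2871, hold=17.2265 ⇒ V=18.2871 exercise | (k=7,j=4): S=98.0783, (K−S)⁺=0.0000, hold=3.0359 ⇒ V=3.0359 continue | (k=7,j=5): S=134.1556, (K−S)⁺=0.0000, hold=0.0000 ⇒ V=0.0000 continue | (k=7,j=6): S=183.5036, (K−S)⁺=0.0000, hold=0.0000 ⇒ V=0.0000 continue | (k=7,j=7): S=251.0039, (K−S)⁺=0.0000, hold=0.0000 ⇒ V=0.0000 continue  boundary S*=71.7029
step 6: (k=6,j=0): S=32.7678, (K−S)⁺=57.2222, hold=56.1616 ⇒ V=57.2222 exercise | (k=6,j=1): S=44.8212, (K−S)⁺=45.1688, hold=44.1082 ⇒ V=45.1688 exercise | (k=6,j=2): S=61.3083, (K−S)⁺=28.6817, hold=27.6211 ⇒ V=28.6817 exercise | (k=6,j=3): S=83.8600, (K−S)⁺=6.1300, hold=10.5532 ⇒ V=10.5532 continue | (k=6,j=4): S=114.7072, (K−S)⁺=0.0000, hold=1.5035 ⇒ V=1.5035 continue | (k=6,j=5): S=156.9013, (K−S)⁺=0.0000, hold=0.0000 ⇒ V=0.0000 continue | (k=6,j=6): S=214.6162, (K−S)⁺=0.0000, hold=0.0000 ⇒ V=0.0000 continue  boundary S*=61.3083
step 5: (k=5,j=0): S=38.3235, (K−S)⁺=51.6665, hold=50.6059 ⇒ V=51.6665 exercise | (k=5,j=1): S=52.4205, (K−S)⁺=37.5695, hold=36.5089 ⇒ V=37.5695 exercise | (k=5,j=2): S=71.7029, (K−S)⁺=18.2871, hold=19.4070 ⇒ V=19.4070 continue | (k=5,j=3): S=98.0783, (K−S)⁺=0.0000, hold=5.9676 ⇒ V=5.9676 continue | (k=5,j=4): S=134.1556, (K−S)⁺=0.0000, hold=0.7446 ⇒ V=0.7446 continue | (k=5,j=5): S=183.5036, (K−S)⁺=0.0000, hold=0.0000 ⇒ V=0.0000 continue  boundary S*=52.4205
step 4: (k=4,j=0): S=44.8212, (K−S)⁺=45.1688, hold=44.1082 ⇒ V=45.1688 exercise | (k=4,j=1): S=61.3083, (K−S)⁺=28.6817, hold=28.1732 ⇒ V=28.6817 exercise | (k=4,j=2): S=83.8600, (K−S)⁺=6.1300, hold=12.5531 ⇒ V=12.5531 continue | (k=4,j=3): S=114.7072, (K−S)⁺=0.0000, hold=3.3225 ⇒ V=3.3225 continue | (k=4,j=4): S=156.9013, (K−S)⁺=0.0000, hold=0.3688 ⇒ V=0.3688 continue  boundary S*=61.3083
step 3: (k=3,j=0): S=52.4205, (K−S)⁺=37.5695, hold=36.5089 ⇒ V=37.5695 exercise | (k=3,j=1): S=71.7029, (K−S)⁺=18.2871, hold=20.3928 ⇒ V=20.3928 continue | (k=3,j=2): S=98.0783, (K−S)⁺=0.0000, hold=7.8548 ⇒ V=7.8548 continue | (k=3,j=3): S=134.1556, (K−S)⁺=0.0000, hold=1.8273 ⇒ V=1.8273 continue  boundary S*=52.4205
step 2: (k=2,j=0): S=61.3083, (K−S)⁺=28.6817, hold=28.6592 ⇒ V=28.6817 exercise | (k=2,j=1): S=83.8600, (K−S)⁺=6.1300, hold=13.9717 ⇒ V=13.9717 continue | (k=2,j=2): S=114.7072, (K−S)⁺=0.0000, hold=4.7909 ⇒ V=4.7909 continue  boundary S*=61.3083
step 1: (k=1,j=0): S=71.7029, (K−S)⁺=18.2871, hold=21.0921 ⇒ V=21.0921 continue | (k=1,j=1): S=98.0783, (K−S)⁺=0.0000, hold=9.2812 ⇒ V=9.2812 continue  boundary S*=-
step 0: (k=0,j=0): S=83.8600, (K−S)⁺=6.1300, hold=15.0212 ⇒ V=15.0212 continue  boundary S*=-

price = 15.0212
boundary = - - 61.3083 52.4205 61.3083 52.4205 61.3083 71.7029
tree:
15.0212
21.0921 9.2812
28.6817 13.9717 4.7909
37.5695 20.3928 7.8548 1.8273
45.1688 28.6817 12.5531 3.3225 0.3688
51.6665 37.5695 19.4070 5.9676 0.7446 0.0000
57.2222 45.1688 28.6817 10.5532 1.5035 0.0000 0.0000
61.9725 51.6665 37.5695 18.2871 3.0359 0.0000 0.0000 0.0000
66.0342 57.2222 45.1688 28.6817 6.1300 0.0000 0.0000 0.0000 0.0000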